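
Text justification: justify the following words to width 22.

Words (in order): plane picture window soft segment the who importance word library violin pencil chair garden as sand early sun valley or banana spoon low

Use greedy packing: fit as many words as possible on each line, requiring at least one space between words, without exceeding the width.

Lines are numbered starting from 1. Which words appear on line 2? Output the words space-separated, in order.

Line 1: ['plane', 'picture', 'window'] (min_width=20, slack=2)
Line 2: ['soft', 'segment', 'the', 'who'] (min_width=20, slack=2)
Line 3: ['importance', 'word'] (min_width=15, slack=7)
Line 4: ['library', 'violin', 'pencil'] (min_width=21, slack=1)
Line 5: ['chair', 'garden', 'as', 'sand'] (min_width=20, slack=2)
Line 6: ['early', 'sun', 'valley', 'or'] (min_width=19, slack=3)
Line 7: ['banana', 'spoon', 'low'] (min_width=16, slack=6)

Answer: soft segment the who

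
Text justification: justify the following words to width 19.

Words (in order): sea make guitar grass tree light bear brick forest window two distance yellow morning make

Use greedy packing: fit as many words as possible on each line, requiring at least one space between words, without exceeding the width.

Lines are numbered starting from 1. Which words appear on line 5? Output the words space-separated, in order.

Answer: yellow morning make

Derivation:
Line 1: ['sea', 'make', 'guitar'] (min_width=15, slack=4)
Line 2: ['grass', 'tree', 'light'] (min_width=16, slack=3)
Line 3: ['bear', 'brick', 'forest'] (min_width=17, slack=2)
Line 4: ['window', 'two', 'distance'] (min_width=19, slack=0)
Line 5: ['yellow', 'morning', 'make'] (min_width=19, slack=0)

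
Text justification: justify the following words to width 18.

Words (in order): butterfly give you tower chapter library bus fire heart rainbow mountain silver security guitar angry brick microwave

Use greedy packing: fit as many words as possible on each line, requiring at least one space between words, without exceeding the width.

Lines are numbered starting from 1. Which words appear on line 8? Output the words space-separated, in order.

Line 1: ['butterfly', 'give', 'you'] (min_width=18, slack=0)
Line 2: ['tower', 'chapter'] (min_width=13, slack=5)
Line 3: ['library', 'bus', 'fire'] (min_width=16, slack=2)
Line 4: ['heart', 'rainbow'] (min_width=13, slack=5)
Line 5: ['mountain', 'silver'] (min_width=15, slack=3)
Line 6: ['security', 'guitar'] (min_width=15, slack=3)
Line 7: ['angry', 'brick'] (min_width=11, slack=7)
Line 8: ['microwave'] (min_width=9, slack=9)

Answer: microwave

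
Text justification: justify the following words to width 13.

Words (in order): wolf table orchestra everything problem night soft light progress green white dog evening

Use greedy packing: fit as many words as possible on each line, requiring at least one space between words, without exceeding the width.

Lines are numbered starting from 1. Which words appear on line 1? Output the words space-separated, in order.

Line 1: ['wolf', 'table'] (min_width=10, slack=3)
Line 2: ['orchestra'] (min_width=9, slack=4)
Line 3: ['everything'] (min_width=10, slack=3)
Line 4: ['problem', 'night'] (min_width=13, slack=0)
Line 5: ['soft', 'light'] (min_width=10, slack=3)
Line 6: ['progress'] (min_width=8, slack=5)
Line 7: ['green', 'white'] (min_width=11, slack=2)
Line 8: ['dog', 'evening'] (min_width=11, slack=2)

Answer: wolf table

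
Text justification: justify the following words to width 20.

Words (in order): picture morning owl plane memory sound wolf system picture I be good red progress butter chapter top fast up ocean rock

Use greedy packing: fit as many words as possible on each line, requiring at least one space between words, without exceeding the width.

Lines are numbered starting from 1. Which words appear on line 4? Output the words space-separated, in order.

Line 1: ['picture', 'morning', 'owl'] (min_width=19, slack=1)
Line 2: ['plane', 'memory', 'sound'] (min_width=18, slack=2)
Line 3: ['wolf', 'system', 'picture'] (min_width=19, slack=1)
Line 4: ['I', 'be', 'good', 'red'] (min_width=13, slack=7)
Line 5: ['progress', 'butter'] (min_width=15, slack=5)
Line 6: ['chapter', 'top', 'fast', 'up'] (min_width=19, slack=1)
Line 7: ['ocean', 'rock'] (min_width=10, slack=10)

Answer: I be good red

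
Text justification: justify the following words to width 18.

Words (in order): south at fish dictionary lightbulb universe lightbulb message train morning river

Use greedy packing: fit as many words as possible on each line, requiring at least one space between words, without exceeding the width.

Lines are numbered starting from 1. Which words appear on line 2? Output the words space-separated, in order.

Line 1: ['south', 'at', 'fish'] (min_width=13, slack=5)
Line 2: ['dictionary'] (min_width=10, slack=8)
Line 3: ['lightbulb', 'universe'] (min_width=18, slack=0)
Line 4: ['lightbulb', 'message'] (min_width=17, slack=1)
Line 5: ['train', 'morning'] (min_width=13, slack=5)
Line 6: ['river'] (min_width=5, slack=13)

Answer: dictionary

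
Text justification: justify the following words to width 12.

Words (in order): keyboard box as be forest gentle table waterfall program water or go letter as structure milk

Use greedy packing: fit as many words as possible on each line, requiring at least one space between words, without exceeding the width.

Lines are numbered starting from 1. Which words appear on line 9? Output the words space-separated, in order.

Answer: milk

Derivation:
Line 1: ['keyboard', 'box'] (min_width=12, slack=0)
Line 2: ['as', 'be', 'forest'] (min_width=12, slack=0)
Line 3: ['gentle', 'table'] (min_width=12, slack=0)
Line 4: ['waterfall'] (min_width=9, slack=3)
Line 5: ['program'] (min_width=7, slack=5)
Line 6: ['water', 'or', 'go'] (min_width=11, slack=1)
Line 7: ['letter', 'as'] (min_width=9, slack=3)
Line 8: ['structure'] (min_width=9, slack=3)
Line 9: ['milk'] (min_width=4, slack=8)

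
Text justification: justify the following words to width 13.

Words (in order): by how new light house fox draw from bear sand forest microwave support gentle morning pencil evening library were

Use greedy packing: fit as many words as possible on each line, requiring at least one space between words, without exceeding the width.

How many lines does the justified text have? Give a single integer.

Line 1: ['by', 'how', 'new'] (min_width=10, slack=3)
Line 2: ['light', 'house'] (min_width=11, slack=2)
Line 3: ['fox', 'draw', 'from'] (min_width=13, slack=0)
Line 4: ['bear', 'sand'] (min_width=9, slack=4)
Line 5: ['forest'] (min_width=6, slack=7)
Line 6: ['microwave'] (min_width=9, slack=4)
Line 7: ['support'] (min_width=7, slack=6)
Line 8: ['gentle'] (min_width=6, slack=7)
Line 9: ['morning'] (min_width=7, slack=6)
Line 10: ['pencil'] (min_width=6, slack=7)
Line 11: ['evening'] (min_width=7, slack=6)
Line 12: ['library', 'were'] (min_width=12, slack=1)
Total lines: 12

Answer: 12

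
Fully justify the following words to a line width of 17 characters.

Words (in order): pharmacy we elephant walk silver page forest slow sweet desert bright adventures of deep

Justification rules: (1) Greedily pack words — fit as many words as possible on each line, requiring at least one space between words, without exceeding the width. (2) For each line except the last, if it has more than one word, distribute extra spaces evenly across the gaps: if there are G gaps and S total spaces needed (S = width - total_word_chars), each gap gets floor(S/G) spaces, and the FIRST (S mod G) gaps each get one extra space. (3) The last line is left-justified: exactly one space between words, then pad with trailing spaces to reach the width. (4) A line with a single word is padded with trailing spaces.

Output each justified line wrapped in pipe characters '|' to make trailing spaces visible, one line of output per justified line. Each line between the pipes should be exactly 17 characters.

Line 1: ['pharmacy', 'we'] (min_width=11, slack=6)
Line 2: ['elephant', 'walk'] (min_width=13, slack=4)
Line 3: ['silver', 'page'] (min_width=11, slack=6)
Line 4: ['forest', 'slow', 'sweet'] (min_width=17, slack=0)
Line 5: ['desert', 'bright'] (min_width=13, slack=4)
Line 6: ['adventures', 'of'] (min_width=13, slack=4)
Line 7: ['deep'] (min_width=4, slack=13)

Answer: |pharmacy       we|
|elephant     walk|
|silver       page|
|forest slow sweet|
|desert     bright|
|adventures     of|
|deep             |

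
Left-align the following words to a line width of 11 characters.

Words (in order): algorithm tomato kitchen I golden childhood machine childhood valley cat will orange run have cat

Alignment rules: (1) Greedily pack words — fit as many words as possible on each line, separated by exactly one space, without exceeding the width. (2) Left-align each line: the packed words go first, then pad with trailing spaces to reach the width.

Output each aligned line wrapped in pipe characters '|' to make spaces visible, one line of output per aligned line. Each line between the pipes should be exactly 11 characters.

Answer: |algorithm  |
|tomato     |
|kitchen I  |
|golden     |
|childhood  |
|machine    |
|childhood  |
|valley cat |
|will orange|
|run have   |
|cat        |

Derivation:
Line 1: ['algorithm'] (min_width=9, slack=2)
Line 2: ['tomato'] (min_width=6, slack=5)
Line 3: ['kitchen', 'I'] (min_width=9, slack=2)
Line 4: ['golden'] (min_width=6, slack=5)
Line 5: ['childhood'] (min_width=9, slack=2)
Line 6: ['machine'] (min_width=7, slack=4)
Line 7: ['childhood'] (min_width=9, slack=2)
Line 8: ['valley', 'cat'] (min_width=10, slack=1)
Line 9: ['will', 'orange'] (min_width=11, slack=0)
Line 10: ['run', 'have'] (min_width=8, slack=3)
Line 11: ['cat'] (min_width=3, slack=8)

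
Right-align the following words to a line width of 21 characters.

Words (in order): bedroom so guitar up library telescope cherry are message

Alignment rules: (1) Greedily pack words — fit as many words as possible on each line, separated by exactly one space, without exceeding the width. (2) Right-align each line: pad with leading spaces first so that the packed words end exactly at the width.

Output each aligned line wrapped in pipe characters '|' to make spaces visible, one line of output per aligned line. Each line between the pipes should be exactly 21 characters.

Answer: | bedroom so guitar up|
|    library telescope|
|   cherry are message|

Derivation:
Line 1: ['bedroom', 'so', 'guitar', 'up'] (min_width=20, slack=1)
Line 2: ['library', 'telescope'] (min_width=17, slack=4)
Line 3: ['cherry', 'are', 'message'] (min_width=18, slack=3)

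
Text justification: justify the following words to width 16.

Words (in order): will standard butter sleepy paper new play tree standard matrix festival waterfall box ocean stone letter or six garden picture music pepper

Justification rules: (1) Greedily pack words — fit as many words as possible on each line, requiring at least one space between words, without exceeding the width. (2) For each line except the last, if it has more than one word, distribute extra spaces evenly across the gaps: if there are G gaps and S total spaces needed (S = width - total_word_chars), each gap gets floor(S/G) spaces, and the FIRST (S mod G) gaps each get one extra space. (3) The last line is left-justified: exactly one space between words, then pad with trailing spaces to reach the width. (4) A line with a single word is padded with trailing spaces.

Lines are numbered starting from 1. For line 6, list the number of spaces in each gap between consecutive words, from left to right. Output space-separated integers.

Line 1: ['will', 'standard'] (min_width=13, slack=3)
Line 2: ['butter', 'sleepy'] (min_width=13, slack=3)
Line 3: ['paper', 'new', 'play'] (min_width=14, slack=2)
Line 4: ['tree', 'standard'] (min_width=13, slack=3)
Line 5: ['matrix', 'festival'] (min_width=15, slack=1)
Line 6: ['waterfall', 'box'] (min_width=13, slack=3)
Line 7: ['ocean', 'stone'] (min_width=11, slack=5)
Line 8: ['letter', 'or', 'six'] (min_width=13, slack=3)
Line 9: ['garden', 'picture'] (min_width=14, slack=2)
Line 10: ['music', 'pepper'] (min_width=12, slack=4)

Answer: 4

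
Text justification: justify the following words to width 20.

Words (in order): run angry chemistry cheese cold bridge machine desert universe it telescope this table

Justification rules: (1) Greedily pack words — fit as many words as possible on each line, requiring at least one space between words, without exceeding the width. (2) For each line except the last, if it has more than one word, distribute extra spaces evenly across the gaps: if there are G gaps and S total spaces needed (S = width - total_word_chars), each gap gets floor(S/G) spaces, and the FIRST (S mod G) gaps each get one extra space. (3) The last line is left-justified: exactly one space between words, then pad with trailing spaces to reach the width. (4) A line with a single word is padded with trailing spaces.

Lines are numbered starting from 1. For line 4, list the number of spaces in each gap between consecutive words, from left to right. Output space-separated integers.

Answer: 10

Derivation:
Line 1: ['run', 'angry', 'chemistry'] (min_width=19, slack=1)
Line 2: ['cheese', 'cold', 'bridge'] (min_width=18, slack=2)
Line 3: ['machine', 'desert'] (min_width=14, slack=6)
Line 4: ['universe', 'it'] (min_width=11, slack=9)
Line 5: ['telescope', 'this', 'table'] (min_width=20, slack=0)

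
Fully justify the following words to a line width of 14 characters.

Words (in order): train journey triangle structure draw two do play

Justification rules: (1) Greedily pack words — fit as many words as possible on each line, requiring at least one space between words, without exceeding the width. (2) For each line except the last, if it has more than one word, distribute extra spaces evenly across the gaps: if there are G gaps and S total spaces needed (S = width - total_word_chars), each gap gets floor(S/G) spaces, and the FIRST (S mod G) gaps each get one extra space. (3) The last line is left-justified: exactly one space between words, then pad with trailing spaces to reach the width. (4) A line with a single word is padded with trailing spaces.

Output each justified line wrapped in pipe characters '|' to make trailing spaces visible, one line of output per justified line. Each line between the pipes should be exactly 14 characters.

Line 1: ['train', 'journey'] (min_width=13, slack=1)
Line 2: ['triangle'] (min_width=8, slack=6)
Line 3: ['structure', 'draw'] (min_width=14, slack=0)
Line 4: ['two', 'do', 'play'] (min_width=11, slack=3)

Answer: |train  journey|
|triangle      |
|structure draw|
|two do play   |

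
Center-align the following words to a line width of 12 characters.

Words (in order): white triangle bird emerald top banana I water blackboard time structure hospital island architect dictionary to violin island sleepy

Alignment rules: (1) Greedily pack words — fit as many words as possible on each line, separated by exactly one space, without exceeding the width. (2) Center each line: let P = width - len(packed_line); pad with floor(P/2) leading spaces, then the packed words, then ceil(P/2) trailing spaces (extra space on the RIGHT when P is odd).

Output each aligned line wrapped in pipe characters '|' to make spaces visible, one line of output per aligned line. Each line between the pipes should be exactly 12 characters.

Line 1: ['white'] (min_width=5, slack=7)
Line 2: ['triangle'] (min_width=8, slack=4)
Line 3: ['bird', 'emerald'] (min_width=12, slack=0)
Line 4: ['top', 'banana', 'I'] (min_width=12, slack=0)
Line 5: ['water'] (min_width=5, slack=7)
Line 6: ['blackboard'] (min_width=10, slack=2)
Line 7: ['time'] (min_width=4, slack=8)
Line 8: ['structure'] (min_width=9, slack=3)
Line 9: ['hospital'] (min_width=8, slack=4)
Line 10: ['island'] (min_width=6, slack=6)
Line 11: ['architect'] (min_width=9, slack=3)
Line 12: ['dictionary'] (min_width=10, slack=2)
Line 13: ['to', 'violin'] (min_width=9, slack=3)
Line 14: ['island'] (min_width=6, slack=6)
Line 15: ['sleepy'] (min_width=6, slack=6)

Answer: |   white    |
|  triangle  |
|bird emerald|
|top banana I|
|   water    |
| blackboard |
|    time    |
| structure  |
|  hospital  |
|   island   |
| architect  |
| dictionary |
| to violin  |
|   island   |
|   sleepy   |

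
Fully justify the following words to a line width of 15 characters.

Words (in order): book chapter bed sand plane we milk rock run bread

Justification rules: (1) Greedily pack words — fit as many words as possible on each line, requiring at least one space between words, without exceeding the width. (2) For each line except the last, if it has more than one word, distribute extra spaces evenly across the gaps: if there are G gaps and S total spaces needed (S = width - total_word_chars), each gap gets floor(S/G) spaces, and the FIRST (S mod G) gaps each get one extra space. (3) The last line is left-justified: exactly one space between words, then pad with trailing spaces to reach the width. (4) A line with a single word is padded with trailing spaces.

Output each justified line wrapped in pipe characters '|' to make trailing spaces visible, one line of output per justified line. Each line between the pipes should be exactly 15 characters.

Line 1: ['book', 'chapter'] (min_width=12, slack=3)
Line 2: ['bed', 'sand', 'plane'] (min_width=14, slack=1)
Line 3: ['we', 'milk', 'rock'] (min_width=12, slack=3)
Line 4: ['run', 'bread'] (min_width=9, slack=6)

Answer: |book    chapter|
|bed  sand plane|
|we   milk  rock|
|run bread      |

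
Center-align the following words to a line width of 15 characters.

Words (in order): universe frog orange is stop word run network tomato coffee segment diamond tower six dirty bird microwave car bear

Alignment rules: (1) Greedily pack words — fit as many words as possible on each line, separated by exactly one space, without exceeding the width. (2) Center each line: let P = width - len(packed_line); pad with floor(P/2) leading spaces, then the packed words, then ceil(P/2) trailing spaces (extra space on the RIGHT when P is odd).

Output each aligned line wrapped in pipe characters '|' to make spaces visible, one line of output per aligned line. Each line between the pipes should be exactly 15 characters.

Answer: | universe frog |
|orange is stop |
|   word run    |
|network tomato |
|coffee segment |
| diamond tower |
|six dirty bird |
| microwave car |
|     bear      |

Derivation:
Line 1: ['universe', 'frog'] (min_width=13, slack=2)
Line 2: ['orange', 'is', 'stop'] (min_width=14, slack=1)
Line 3: ['word', 'run'] (min_width=8, slack=7)
Line 4: ['network', 'tomato'] (min_width=14, slack=1)
Line 5: ['coffee', 'segment'] (min_width=14, slack=1)
Line 6: ['diamond', 'tower'] (min_width=13, slack=2)
Line 7: ['six', 'dirty', 'bird'] (min_width=14, slack=1)
Line 8: ['microwave', 'car'] (min_width=13, slack=2)
Line 9: ['bear'] (min_width=4, slack=11)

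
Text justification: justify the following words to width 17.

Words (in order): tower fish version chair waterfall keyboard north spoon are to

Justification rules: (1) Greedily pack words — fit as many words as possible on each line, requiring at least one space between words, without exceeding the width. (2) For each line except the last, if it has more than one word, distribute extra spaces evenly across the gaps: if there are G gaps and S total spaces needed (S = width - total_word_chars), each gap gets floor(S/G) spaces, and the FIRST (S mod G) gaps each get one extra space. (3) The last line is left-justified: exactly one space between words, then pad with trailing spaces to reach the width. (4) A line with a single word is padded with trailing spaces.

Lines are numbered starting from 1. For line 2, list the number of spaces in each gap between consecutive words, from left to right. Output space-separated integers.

Line 1: ['tower', 'fish'] (min_width=10, slack=7)
Line 2: ['version', 'chair'] (min_width=13, slack=4)
Line 3: ['waterfall'] (min_width=9, slack=8)
Line 4: ['keyboard', 'north'] (min_width=14, slack=3)
Line 5: ['spoon', 'are', 'to'] (min_width=12, slack=5)

Answer: 5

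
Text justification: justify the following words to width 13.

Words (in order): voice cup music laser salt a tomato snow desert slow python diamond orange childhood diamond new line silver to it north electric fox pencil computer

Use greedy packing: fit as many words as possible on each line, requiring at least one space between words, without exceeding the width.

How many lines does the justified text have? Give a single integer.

Line 1: ['voice', 'cup'] (min_width=9, slack=4)
Line 2: ['music', 'laser'] (min_width=11, slack=2)
Line 3: ['salt', 'a', 'tomato'] (min_width=13, slack=0)
Line 4: ['snow', 'desert'] (min_width=11, slack=2)
Line 5: ['slow', 'python'] (min_width=11, slack=2)
Line 6: ['diamond'] (min_width=7, slack=6)
Line 7: ['orange'] (min_width=6, slack=7)
Line 8: ['childhood'] (min_width=9, slack=4)
Line 9: ['diamond', 'new'] (min_width=11, slack=2)
Line 10: ['line', 'silver'] (min_width=11, slack=2)
Line 11: ['to', 'it', 'north'] (min_width=11, slack=2)
Line 12: ['electric', 'fox'] (min_width=12, slack=1)
Line 13: ['pencil'] (min_width=6, slack=7)
Line 14: ['computer'] (min_width=8, slack=5)
Total lines: 14

Answer: 14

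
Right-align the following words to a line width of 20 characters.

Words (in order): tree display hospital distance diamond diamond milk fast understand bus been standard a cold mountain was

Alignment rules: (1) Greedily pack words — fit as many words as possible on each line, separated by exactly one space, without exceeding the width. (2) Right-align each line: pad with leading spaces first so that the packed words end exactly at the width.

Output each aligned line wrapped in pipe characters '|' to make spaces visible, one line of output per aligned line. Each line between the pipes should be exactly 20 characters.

Answer: |        tree display|
|   hospital distance|
|diamond diamond milk|
| fast understand bus|
|been standard a cold|
|        mountain was|

Derivation:
Line 1: ['tree', 'display'] (min_width=12, slack=8)
Line 2: ['hospital', 'distance'] (min_width=17, slack=3)
Line 3: ['diamond', 'diamond', 'milk'] (min_width=20, slack=0)
Line 4: ['fast', 'understand', 'bus'] (min_width=19, slack=1)
Line 5: ['been', 'standard', 'a', 'cold'] (min_width=20, slack=0)
Line 6: ['mountain', 'was'] (min_width=12, slack=8)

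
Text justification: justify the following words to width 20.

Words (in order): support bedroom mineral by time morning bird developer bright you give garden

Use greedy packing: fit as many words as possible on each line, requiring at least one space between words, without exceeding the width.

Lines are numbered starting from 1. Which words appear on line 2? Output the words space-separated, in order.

Answer: mineral by time

Derivation:
Line 1: ['support', 'bedroom'] (min_width=15, slack=5)
Line 2: ['mineral', 'by', 'time'] (min_width=15, slack=5)
Line 3: ['morning', 'bird'] (min_width=12, slack=8)
Line 4: ['developer', 'bright', 'you'] (min_width=20, slack=0)
Line 5: ['give', 'garden'] (min_width=11, slack=9)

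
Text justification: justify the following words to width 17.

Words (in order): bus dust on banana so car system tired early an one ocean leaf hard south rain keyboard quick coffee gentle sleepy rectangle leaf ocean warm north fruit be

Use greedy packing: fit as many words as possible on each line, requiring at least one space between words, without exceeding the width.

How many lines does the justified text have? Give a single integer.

Line 1: ['bus', 'dust', 'on'] (min_width=11, slack=6)
Line 2: ['banana', 'so', 'car'] (min_width=13, slack=4)
Line 3: ['system', 'tired'] (min_width=12, slack=5)
Line 4: ['early', 'an', 'one'] (min_width=12, slack=5)
Line 5: ['ocean', 'leaf', 'hard'] (min_width=15, slack=2)
Line 6: ['south', 'rain'] (min_width=10, slack=7)
Line 7: ['keyboard', 'quick'] (min_width=14, slack=3)
Line 8: ['coffee', 'gentle'] (min_width=13, slack=4)
Line 9: ['sleepy', 'rectangle'] (min_width=16, slack=1)
Line 10: ['leaf', 'ocean', 'warm'] (min_width=15, slack=2)
Line 11: ['north', 'fruit', 'be'] (min_width=14, slack=3)
Total lines: 11

Answer: 11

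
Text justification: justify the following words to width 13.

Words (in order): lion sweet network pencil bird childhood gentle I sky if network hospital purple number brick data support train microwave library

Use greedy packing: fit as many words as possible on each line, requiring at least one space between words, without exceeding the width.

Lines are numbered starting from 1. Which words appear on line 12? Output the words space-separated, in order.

Line 1: ['lion', 'sweet'] (min_width=10, slack=3)
Line 2: ['network'] (min_width=7, slack=6)
Line 3: ['pencil', 'bird'] (min_width=11, slack=2)
Line 4: ['childhood'] (min_width=9, slack=4)
Line 5: ['gentle', 'I', 'sky'] (min_width=12, slack=1)
Line 6: ['if', 'network'] (min_width=10, slack=3)
Line 7: ['hospital'] (min_width=8, slack=5)
Line 8: ['purple', 'number'] (min_width=13, slack=0)
Line 9: ['brick', 'data'] (min_width=10, slack=3)
Line 10: ['support', 'train'] (min_width=13, slack=0)
Line 11: ['microwave'] (min_width=9, slack=4)
Line 12: ['library'] (min_width=7, slack=6)

Answer: library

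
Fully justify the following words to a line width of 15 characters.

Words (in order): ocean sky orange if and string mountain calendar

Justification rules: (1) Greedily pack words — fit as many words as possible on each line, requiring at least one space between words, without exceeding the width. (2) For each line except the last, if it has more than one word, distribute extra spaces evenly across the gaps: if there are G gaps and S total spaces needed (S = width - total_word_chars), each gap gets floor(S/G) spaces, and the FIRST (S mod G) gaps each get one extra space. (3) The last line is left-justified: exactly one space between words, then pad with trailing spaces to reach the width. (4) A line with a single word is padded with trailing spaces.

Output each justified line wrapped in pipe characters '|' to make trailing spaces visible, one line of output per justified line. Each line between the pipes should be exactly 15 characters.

Line 1: ['ocean', 'sky'] (min_width=9, slack=6)
Line 2: ['orange', 'if', 'and'] (min_width=13, slack=2)
Line 3: ['string', 'mountain'] (min_width=15, slack=0)
Line 4: ['calendar'] (min_width=8, slack=7)

Answer: |ocean       sky|
|orange  if  and|
|string mountain|
|calendar       |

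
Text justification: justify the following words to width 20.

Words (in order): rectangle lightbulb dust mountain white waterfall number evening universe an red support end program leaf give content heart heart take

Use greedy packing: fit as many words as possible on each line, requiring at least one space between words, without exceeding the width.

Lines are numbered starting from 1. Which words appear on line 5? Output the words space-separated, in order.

Line 1: ['rectangle', 'lightbulb'] (min_width=19, slack=1)
Line 2: ['dust', 'mountain', 'white'] (min_width=19, slack=1)
Line 3: ['waterfall', 'number'] (min_width=16, slack=4)
Line 4: ['evening', 'universe', 'an'] (min_width=19, slack=1)
Line 5: ['red', 'support', 'end'] (min_width=15, slack=5)
Line 6: ['program', 'leaf', 'give'] (min_width=17, slack=3)
Line 7: ['content', 'heart', 'heart'] (min_width=19, slack=1)
Line 8: ['take'] (min_width=4, slack=16)

Answer: red support end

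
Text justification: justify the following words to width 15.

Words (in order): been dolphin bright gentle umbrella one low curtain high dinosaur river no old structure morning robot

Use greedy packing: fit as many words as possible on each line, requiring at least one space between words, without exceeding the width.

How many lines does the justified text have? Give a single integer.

Line 1: ['been', 'dolphin'] (min_width=12, slack=3)
Line 2: ['bright', 'gentle'] (min_width=13, slack=2)
Line 3: ['umbrella', 'one'] (min_width=12, slack=3)
Line 4: ['low', 'curtain'] (min_width=11, slack=4)
Line 5: ['high', 'dinosaur'] (min_width=13, slack=2)
Line 6: ['river', 'no', 'old'] (min_width=12, slack=3)
Line 7: ['structure'] (min_width=9, slack=6)
Line 8: ['morning', 'robot'] (min_width=13, slack=2)
Total lines: 8

Answer: 8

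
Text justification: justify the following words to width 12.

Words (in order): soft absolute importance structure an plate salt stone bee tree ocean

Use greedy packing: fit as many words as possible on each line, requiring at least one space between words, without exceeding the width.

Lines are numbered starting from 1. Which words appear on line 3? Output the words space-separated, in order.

Line 1: ['soft'] (min_width=4, slack=8)
Line 2: ['absolute'] (min_width=8, slack=4)
Line 3: ['importance'] (min_width=10, slack=2)
Line 4: ['structure', 'an'] (min_width=12, slack=0)
Line 5: ['plate', 'salt'] (min_width=10, slack=2)
Line 6: ['stone', 'bee'] (min_width=9, slack=3)
Line 7: ['tree', 'ocean'] (min_width=10, slack=2)

Answer: importance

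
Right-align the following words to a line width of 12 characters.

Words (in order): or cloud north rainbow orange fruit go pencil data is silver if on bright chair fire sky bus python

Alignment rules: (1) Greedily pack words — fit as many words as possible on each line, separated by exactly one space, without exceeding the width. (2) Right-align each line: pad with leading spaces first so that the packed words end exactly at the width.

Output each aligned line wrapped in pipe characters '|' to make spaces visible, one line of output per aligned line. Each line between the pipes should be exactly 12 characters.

Line 1: ['or', 'cloud'] (min_width=8, slack=4)
Line 2: ['north'] (min_width=5, slack=7)
Line 3: ['rainbow'] (min_width=7, slack=5)
Line 4: ['orange', 'fruit'] (min_width=12, slack=0)
Line 5: ['go', 'pencil'] (min_width=9, slack=3)
Line 6: ['data', 'is'] (min_width=7, slack=5)
Line 7: ['silver', 'if', 'on'] (min_width=12, slack=0)
Line 8: ['bright', 'chair'] (min_width=12, slack=0)
Line 9: ['fire', 'sky', 'bus'] (min_width=12, slack=0)
Line 10: ['python'] (min_width=6, slack=6)

Answer: |    or cloud|
|       north|
|     rainbow|
|orange fruit|
|   go pencil|
|     data is|
|silver if on|
|bright chair|
|fire sky bus|
|      python|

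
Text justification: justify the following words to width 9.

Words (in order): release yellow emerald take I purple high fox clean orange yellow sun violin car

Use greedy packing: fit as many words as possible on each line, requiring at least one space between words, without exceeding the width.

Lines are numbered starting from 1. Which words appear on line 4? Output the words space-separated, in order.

Answer: take I

Derivation:
Line 1: ['release'] (min_width=7, slack=2)
Line 2: ['yellow'] (min_width=6, slack=3)
Line 3: ['emerald'] (min_width=7, slack=2)
Line 4: ['take', 'I'] (min_width=6, slack=3)
Line 5: ['purple'] (min_width=6, slack=3)
Line 6: ['high', 'fox'] (min_width=8, slack=1)
Line 7: ['clean'] (min_width=5, slack=4)
Line 8: ['orange'] (min_width=6, slack=3)
Line 9: ['yellow'] (min_width=6, slack=3)
Line 10: ['sun'] (min_width=3, slack=6)
Line 11: ['violin'] (min_width=6, slack=3)
Line 12: ['car'] (min_width=3, slack=6)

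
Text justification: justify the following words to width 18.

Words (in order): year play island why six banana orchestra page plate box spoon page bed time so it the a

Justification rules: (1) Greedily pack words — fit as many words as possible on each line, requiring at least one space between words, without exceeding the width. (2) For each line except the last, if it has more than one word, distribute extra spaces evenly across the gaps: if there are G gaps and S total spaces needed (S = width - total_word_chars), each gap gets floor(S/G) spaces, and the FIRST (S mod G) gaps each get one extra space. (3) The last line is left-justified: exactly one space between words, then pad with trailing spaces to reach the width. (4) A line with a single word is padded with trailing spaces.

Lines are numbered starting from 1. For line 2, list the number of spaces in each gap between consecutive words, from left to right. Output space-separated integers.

Answer: 3 3

Derivation:
Line 1: ['year', 'play', 'island'] (min_width=16, slack=2)
Line 2: ['why', 'six', 'banana'] (min_width=14, slack=4)
Line 3: ['orchestra', 'page'] (min_width=14, slack=4)
Line 4: ['plate', 'box', 'spoon'] (min_width=15, slack=3)
Line 5: ['page', 'bed', 'time', 'so'] (min_width=16, slack=2)
Line 6: ['it', 'the', 'a'] (min_width=8, slack=10)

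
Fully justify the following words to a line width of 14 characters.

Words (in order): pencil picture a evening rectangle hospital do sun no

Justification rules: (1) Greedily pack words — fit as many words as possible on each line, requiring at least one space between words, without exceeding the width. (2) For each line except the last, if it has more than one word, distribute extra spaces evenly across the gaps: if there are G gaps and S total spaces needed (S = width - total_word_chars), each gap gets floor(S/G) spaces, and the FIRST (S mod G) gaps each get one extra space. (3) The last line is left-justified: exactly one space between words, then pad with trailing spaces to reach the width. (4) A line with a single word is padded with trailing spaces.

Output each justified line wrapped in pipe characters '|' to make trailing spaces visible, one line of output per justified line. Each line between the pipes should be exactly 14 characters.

Answer: |pencil picture|
|a      evening|
|rectangle     |
|hospital    do|
|sun no        |

Derivation:
Line 1: ['pencil', 'picture'] (min_width=14, slack=0)
Line 2: ['a', 'evening'] (min_width=9, slack=5)
Line 3: ['rectangle'] (min_width=9, slack=5)
Line 4: ['hospital', 'do'] (min_width=11, slack=3)
Line 5: ['sun', 'no'] (min_width=6, slack=8)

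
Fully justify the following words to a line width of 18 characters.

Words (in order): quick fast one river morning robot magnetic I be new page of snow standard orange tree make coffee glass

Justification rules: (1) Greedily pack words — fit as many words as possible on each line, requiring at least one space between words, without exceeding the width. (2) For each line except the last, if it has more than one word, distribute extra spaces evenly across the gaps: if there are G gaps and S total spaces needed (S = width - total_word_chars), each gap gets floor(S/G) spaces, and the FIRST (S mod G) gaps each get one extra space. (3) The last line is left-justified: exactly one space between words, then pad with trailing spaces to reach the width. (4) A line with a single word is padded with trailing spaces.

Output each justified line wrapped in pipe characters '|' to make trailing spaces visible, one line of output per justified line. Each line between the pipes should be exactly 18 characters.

Answer: |quick   fast   one|
|river      morning|
|robot  magnetic  I|
|be   new  page  of|
|snow      standard|
|orange  tree  make|
|coffee glass      |

Derivation:
Line 1: ['quick', 'fast', 'one'] (min_width=14, slack=4)
Line 2: ['river', 'morning'] (min_width=13, slack=5)
Line 3: ['robot', 'magnetic', 'I'] (min_width=16, slack=2)
Line 4: ['be', 'new', 'page', 'of'] (min_width=14, slack=4)
Line 5: ['snow', 'standard'] (min_width=13, slack=5)
Line 6: ['orange', 'tree', 'make'] (min_width=16, slack=2)
Line 7: ['coffee', 'glass'] (min_width=12, slack=6)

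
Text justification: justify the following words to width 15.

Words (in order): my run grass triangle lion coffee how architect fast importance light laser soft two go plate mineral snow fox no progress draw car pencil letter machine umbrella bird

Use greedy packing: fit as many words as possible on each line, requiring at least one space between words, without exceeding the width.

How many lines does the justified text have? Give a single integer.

Line 1: ['my', 'run', 'grass'] (min_width=12, slack=3)
Line 2: ['triangle', 'lion'] (min_width=13, slack=2)
Line 3: ['coffee', 'how'] (min_width=10, slack=5)
Line 4: ['architect', 'fast'] (min_width=14, slack=1)
Line 5: ['importance'] (min_width=10, slack=5)
Line 6: ['light', 'laser'] (min_width=11, slack=4)
Line 7: ['soft', 'two', 'go'] (min_width=11, slack=4)
Line 8: ['plate', 'mineral'] (min_width=13, slack=2)
Line 9: ['snow', 'fox', 'no'] (min_width=11, slack=4)
Line 10: ['progress', 'draw'] (min_width=13, slack=2)
Line 11: ['car', 'pencil'] (min_width=10, slack=5)
Line 12: ['letter', 'machine'] (min_width=14, slack=1)
Line 13: ['umbrella', 'bird'] (min_width=13, slack=2)
Total lines: 13

Answer: 13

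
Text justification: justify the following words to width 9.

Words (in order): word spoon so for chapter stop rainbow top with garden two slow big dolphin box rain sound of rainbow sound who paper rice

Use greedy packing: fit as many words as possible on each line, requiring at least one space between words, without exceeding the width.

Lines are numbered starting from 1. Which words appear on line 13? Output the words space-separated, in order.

Answer: sound of

Derivation:
Line 1: ['word'] (min_width=4, slack=5)
Line 2: ['spoon', 'so'] (min_width=8, slack=1)
Line 3: ['for'] (min_width=3, slack=6)
Line 4: ['chapter'] (min_width=7, slack=2)
Line 5: ['stop'] (min_width=4, slack=5)
Line 6: ['rainbow'] (min_width=7, slack=2)
Line 7: ['top', 'with'] (min_width=8, slack=1)
Line 8: ['garden'] (min_width=6, slack=3)
Line 9: ['two', 'slow'] (min_width=8, slack=1)
Line 10: ['big'] (min_width=3, slack=6)
Line 11: ['dolphin'] (min_width=7, slack=2)
Line 12: ['box', 'rain'] (min_width=8, slack=1)
Line 13: ['sound', 'of'] (min_width=8, slack=1)
Line 14: ['rainbow'] (min_width=7, slack=2)
Line 15: ['sound', 'who'] (min_width=9, slack=0)
Line 16: ['paper'] (min_width=5, slack=4)
Line 17: ['rice'] (min_width=4, slack=5)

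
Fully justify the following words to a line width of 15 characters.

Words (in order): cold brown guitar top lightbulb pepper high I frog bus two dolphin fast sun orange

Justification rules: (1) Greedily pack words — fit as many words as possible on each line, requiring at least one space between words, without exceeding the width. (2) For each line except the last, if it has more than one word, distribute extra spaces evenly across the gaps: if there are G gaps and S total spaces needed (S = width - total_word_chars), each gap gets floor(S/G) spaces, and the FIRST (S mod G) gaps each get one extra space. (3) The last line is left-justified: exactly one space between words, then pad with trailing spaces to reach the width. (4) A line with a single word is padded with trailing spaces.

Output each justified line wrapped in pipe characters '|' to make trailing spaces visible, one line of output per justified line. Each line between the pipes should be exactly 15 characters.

Answer: |cold      brown|
|guitar      top|
|lightbulb      |
|pepper  high  I|
|frog   bus  two|
|dolphin    fast|
|sun orange     |

Derivation:
Line 1: ['cold', 'brown'] (min_width=10, slack=5)
Line 2: ['guitar', 'top'] (min_width=10, slack=5)
Line 3: ['lightbulb'] (min_width=9, slack=6)
Line 4: ['pepper', 'high', 'I'] (min_width=13, slack=2)
Line 5: ['frog', 'bus', 'two'] (min_width=12, slack=3)
Line 6: ['dolphin', 'fast'] (min_width=12, slack=3)
Line 7: ['sun', 'orange'] (min_width=10, slack=5)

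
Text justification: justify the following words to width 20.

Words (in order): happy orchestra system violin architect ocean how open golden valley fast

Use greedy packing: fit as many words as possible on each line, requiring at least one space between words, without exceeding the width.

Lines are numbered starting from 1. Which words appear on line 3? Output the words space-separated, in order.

Answer: architect ocean how

Derivation:
Line 1: ['happy', 'orchestra'] (min_width=15, slack=5)
Line 2: ['system', 'violin'] (min_width=13, slack=7)
Line 3: ['architect', 'ocean', 'how'] (min_width=19, slack=1)
Line 4: ['open', 'golden', 'valley'] (min_width=18, slack=2)
Line 5: ['fast'] (min_width=4, slack=16)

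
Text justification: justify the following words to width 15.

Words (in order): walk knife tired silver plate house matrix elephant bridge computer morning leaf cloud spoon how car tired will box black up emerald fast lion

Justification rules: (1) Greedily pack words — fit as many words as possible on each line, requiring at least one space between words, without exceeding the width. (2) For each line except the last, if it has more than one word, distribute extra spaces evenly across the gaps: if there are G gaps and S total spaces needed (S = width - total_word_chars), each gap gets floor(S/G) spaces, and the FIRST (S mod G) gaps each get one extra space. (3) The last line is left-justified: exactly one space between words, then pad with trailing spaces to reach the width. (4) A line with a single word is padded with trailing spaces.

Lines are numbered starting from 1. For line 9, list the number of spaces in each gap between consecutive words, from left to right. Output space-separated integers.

Answer: 3 2

Derivation:
Line 1: ['walk', 'knife'] (min_width=10, slack=5)
Line 2: ['tired', 'silver'] (min_width=12, slack=3)
Line 3: ['plate', 'house'] (min_width=11, slack=4)
Line 4: ['matrix', 'elephant'] (min_width=15, slack=0)
Line 5: ['bridge', 'computer'] (min_width=15, slack=0)
Line 6: ['morning', 'leaf'] (min_width=12, slack=3)
Line 7: ['cloud', 'spoon', 'how'] (min_width=15, slack=0)
Line 8: ['car', 'tired', 'will'] (min_width=14, slack=1)
Line 9: ['box', 'black', 'up'] (min_width=12, slack=3)
Line 10: ['emerald', 'fast'] (min_width=12, slack=3)
Line 11: ['lion'] (min_width=4, slack=11)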